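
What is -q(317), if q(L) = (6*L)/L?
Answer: -6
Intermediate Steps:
q(L) = 6
-q(317) = -1*6 = -6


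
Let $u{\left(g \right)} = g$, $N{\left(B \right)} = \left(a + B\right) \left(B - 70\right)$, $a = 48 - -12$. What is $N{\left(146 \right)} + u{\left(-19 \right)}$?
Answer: $15637$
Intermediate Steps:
$a = 60$ ($a = 48 + 12 = 60$)
$N{\left(B \right)} = \left(-70 + B\right) \left(60 + B\right)$ ($N{\left(B \right)} = \left(60 + B\right) \left(B - 70\right) = \left(60 + B\right) \left(-70 + B\right) = \left(-70 + B\right) \left(60 + B\right)$)
$N{\left(146 \right)} + u{\left(-19 \right)} = \left(-4200 + 146^{2} - 1460\right) - 19 = \left(-4200 + 21316 - 1460\right) - 19 = 15656 - 19 = 15637$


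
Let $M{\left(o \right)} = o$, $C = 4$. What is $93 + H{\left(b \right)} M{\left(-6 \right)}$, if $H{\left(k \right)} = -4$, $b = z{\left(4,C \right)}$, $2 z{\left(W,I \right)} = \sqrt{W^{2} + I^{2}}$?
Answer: $117$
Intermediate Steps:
$z{\left(W,I \right)} = \frac{\sqrt{I^{2} + W^{2}}}{2}$ ($z{\left(W,I \right)} = \frac{\sqrt{W^{2} + I^{2}}}{2} = \frac{\sqrt{I^{2} + W^{2}}}{2}$)
$b = 2 \sqrt{2}$ ($b = \frac{\sqrt{4^{2} + 4^{2}}}{2} = \frac{\sqrt{16 + 16}}{2} = \frac{\sqrt{32}}{2} = \frac{4 \sqrt{2}}{2} = 2 \sqrt{2} \approx 2.8284$)
$93 + H{\left(b \right)} M{\left(-6 \right)} = 93 - -24 = 93 + 24 = 117$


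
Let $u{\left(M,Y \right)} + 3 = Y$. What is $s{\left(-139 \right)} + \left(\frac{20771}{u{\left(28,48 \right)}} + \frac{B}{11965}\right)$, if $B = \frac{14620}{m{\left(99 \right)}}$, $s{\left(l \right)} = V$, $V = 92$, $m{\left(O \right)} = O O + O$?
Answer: $\frac{1092887332}{1974225} \approx 553.58$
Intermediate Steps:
$m{\left(O \right)} = O + O^{2}$ ($m{\left(O \right)} = O^{2} + O = O + O^{2}$)
$u{\left(M,Y \right)} = -3 + Y$
$s{\left(l \right)} = 92$
$B = \frac{731}{495}$ ($B = \frac{14620}{99 \left(1 + 99\right)} = \frac{14620}{99 \cdot 100} = \frac{14620}{9900} = 14620 \cdot \frac{1}{9900} = \frac{731}{495} \approx 1.4768$)
$s{\left(-139 \right)} + \left(\frac{20771}{u{\left(28,48 \right)}} + \frac{B}{11965}\right) = 92 + \left(\frac{20771}{-3 + 48} + \frac{731}{495 \cdot 11965}\right) = 92 + \left(\frac{20771}{45} + \frac{731}{495} \cdot \frac{1}{11965}\right) = 92 + \left(20771 \cdot \frac{1}{45} + \frac{731}{5922675}\right) = 92 + \left(\frac{20771}{45} + \frac{731}{5922675}\right) = 92 + \frac{911258632}{1974225} = \frac{1092887332}{1974225}$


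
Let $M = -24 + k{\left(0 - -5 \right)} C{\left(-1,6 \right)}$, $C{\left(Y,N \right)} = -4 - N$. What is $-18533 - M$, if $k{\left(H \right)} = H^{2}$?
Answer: $-18259$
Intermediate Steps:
$M = -274$ ($M = -24 + \left(0 - -5\right)^{2} \left(-4 - 6\right) = -24 + \left(0 + 5\right)^{2} \left(-4 - 6\right) = -24 + 5^{2} \left(-10\right) = -24 + 25 \left(-10\right) = -24 - 250 = -274$)
$-18533 - M = -18533 - -274 = -18533 + 274 = -18259$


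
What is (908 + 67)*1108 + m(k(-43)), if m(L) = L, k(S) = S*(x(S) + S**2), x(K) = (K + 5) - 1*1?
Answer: 1002470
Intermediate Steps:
x(K) = 4 + K (x(K) = (5 + K) - 1 = 4 + K)
k(S) = S*(4 + S + S**2) (k(S) = S*((4 + S) + S**2) = S*(4 + S + S**2))
(908 + 67)*1108 + m(k(-43)) = (908 + 67)*1108 - 43*(4 - 43 + (-43)**2) = 975*1108 - 43*(4 - 43 + 1849) = 1080300 - 43*1810 = 1080300 - 77830 = 1002470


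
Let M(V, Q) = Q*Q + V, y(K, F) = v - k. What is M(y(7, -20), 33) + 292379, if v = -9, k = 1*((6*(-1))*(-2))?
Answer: 293447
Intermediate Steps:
k = 12 (k = 1*(-6*(-2)) = 1*12 = 12)
y(K, F) = -21 (y(K, F) = -9 - 1*12 = -9 - 12 = -21)
M(V, Q) = V + Q² (M(V, Q) = Q² + V = V + Q²)
M(y(7, -20), 33) + 292379 = (-21 + 33²) + 292379 = (-21 + 1089) + 292379 = 1068 + 292379 = 293447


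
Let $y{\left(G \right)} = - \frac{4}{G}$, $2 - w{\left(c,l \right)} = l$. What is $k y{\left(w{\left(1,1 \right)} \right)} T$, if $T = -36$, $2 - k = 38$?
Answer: $-5184$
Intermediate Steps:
$k = -36$ ($k = 2 - 38 = -36$)
$w{\left(c,l \right)} = 2 - l$
$k y{\left(w{\left(1,1 \right)} \right)} T = - 36 \left(- \frac{4}{2 - 1}\right) \left(-36\right) = - 36 \left(- \frac{4}{1}\right) \left(-36\right) = - 36 \left(\left(-4\right) 1\right) \left(-36\right) = \left(-36\right) \left(-4\right) \left(-36\right) = 144 \left(-36\right) = -5184$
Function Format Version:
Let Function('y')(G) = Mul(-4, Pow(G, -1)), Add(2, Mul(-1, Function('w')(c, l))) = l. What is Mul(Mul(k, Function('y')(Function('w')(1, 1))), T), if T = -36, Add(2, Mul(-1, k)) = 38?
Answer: -5184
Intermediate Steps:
k = -36 (k = Add(2, Mul(-1, 38)) = Add(2, -38) = -36)
Function('w')(c, l) = Add(2, Mul(-1, l))
Mul(Mul(k, Function('y')(Function('w')(1, 1))), T) = Mul(Mul(-36, Mul(-4, Pow(Add(2, Mul(-1, 1)), -1))), -36) = Mul(Mul(-36, Mul(-4, Pow(Add(2, -1), -1))), -36) = Mul(Mul(-36, Mul(-4, Pow(1, -1))), -36) = Mul(Mul(-36, Mul(-4, 1)), -36) = Mul(Mul(-36, -4), -36) = Mul(144, -36) = -5184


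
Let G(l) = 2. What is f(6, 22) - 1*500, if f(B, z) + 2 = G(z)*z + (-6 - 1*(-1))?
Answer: -463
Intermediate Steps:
f(B, z) = -7 + 2*z (f(B, z) = -2 + (2*z + (-6 - 1*(-1))) = -2 + (2*z + (-6 + 1)) = -2 + (2*z - 5) = -2 + (-5 + 2*z) = -7 + 2*z)
f(6, 22) - 1*500 = (-7 + 2*22) - 1*500 = (-7 + 44) - 500 = 37 - 500 = -463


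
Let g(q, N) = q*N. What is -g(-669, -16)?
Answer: -10704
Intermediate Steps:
g(q, N) = N*q
-g(-669, -16) = -(-16)*(-669) = -1*10704 = -10704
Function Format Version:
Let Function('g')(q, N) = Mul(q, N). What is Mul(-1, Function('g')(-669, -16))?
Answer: -10704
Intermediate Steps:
Function('g')(q, N) = Mul(N, q)
Mul(-1, Function('g')(-669, -16)) = Mul(-1, Mul(-16, -669)) = Mul(-1, 10704) = -10704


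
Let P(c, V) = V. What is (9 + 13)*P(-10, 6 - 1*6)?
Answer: 0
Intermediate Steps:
(9 + 13)*P(-10, 6 - 1*6) = (9 + 13)*(6 - 1*6) = 22*(6 - 6) = 22*0 = 0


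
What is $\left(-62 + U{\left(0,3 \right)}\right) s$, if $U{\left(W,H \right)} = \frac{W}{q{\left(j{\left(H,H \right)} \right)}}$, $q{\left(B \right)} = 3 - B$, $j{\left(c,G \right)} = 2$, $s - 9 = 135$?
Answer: $-8928$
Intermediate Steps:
$s = 144$ ($s = 9 + 135 = 144$)
$U{\left(W,H \right)} = W$ ($U{\left(W,H \right)} = \frac{W}{3 - 2} = \frac{W}{1} = W 1 = W$)
$\left(-62 + U{\left(0,3 \right)}\right) s = \left(-62 + 0\right) 144 = \left(-62\right) 144 = -8928$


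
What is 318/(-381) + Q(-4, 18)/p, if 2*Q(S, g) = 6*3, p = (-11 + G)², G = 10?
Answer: 1037/127 ≈ 8.1654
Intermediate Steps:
p = 1 (p = (-11 + 10)² = (-1)² = 1)
Q(S, g) = 9 (Q(S, g) = (6*3)/2 = (½)*18 = 9)
318/(-381) + Q(-4, 18)/p = 318/(-381) + 9/1 = 318*(-1/381) + 9*1 = -106/127 + 9 = 1037/127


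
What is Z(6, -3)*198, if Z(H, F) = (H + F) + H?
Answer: 1782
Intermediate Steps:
Z(H, F) = F + 2*H (Z(H, F) = (F + H) + H = F + 2*H)
Z(6, -3)*198 = (-3 + 2*6)*198 = (-3 + 12)*198 = 9*198 = 1782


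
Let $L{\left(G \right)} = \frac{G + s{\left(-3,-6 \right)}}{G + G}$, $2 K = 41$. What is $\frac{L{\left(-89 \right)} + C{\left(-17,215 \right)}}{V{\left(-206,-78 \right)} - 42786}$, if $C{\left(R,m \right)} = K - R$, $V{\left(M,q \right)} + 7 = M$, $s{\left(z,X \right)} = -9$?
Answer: $- \frac{6773}{7653822} \approx -0.00088492$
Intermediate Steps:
$K = \frac{41}{2}$ ($K = \frac{1}{2} \cdot 41 = \frac{41}{2} \approx 20.5$)
$V{\left(M,q \right)} = -7 + M$
$C{\left(R,m \right)} = \frac{41}{2} - R$
$L{\left(G \right)} = \frac{-9 + G}{2 G}$ ($L{\left(G \right)} = \frac{G - 9}{G + G} = \frac{-9 + G}{2 G}$)
$\frac{L{\left(-89 \right)} + C{\left(-17,215 \right)}}{V{\left(-206,-78 \right)} - 42786} = \frac{\frac{-9 - 89}{2 \left(-89\right)} + \left(\frac{41}{2} - -17\right)}{\left(-7 - 206\right) - 42786} = \frac{\frac{1}{2} \left(- \frac{1}{89}\right) \left(-98\right) + \left(\frac{41}{2} + 17\right)}{-213 - 42786} = \frac{\frac{49}{89} + \frac{75}{2}}{-42999} = \frac{6773}{178} \left(- \frac{1}{42999}\right) = - \frac{6773}{7653822}$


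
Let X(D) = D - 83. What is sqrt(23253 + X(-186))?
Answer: 26*sqrt(34) ≈ 151.60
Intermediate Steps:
X(D) = -83 + D
sqrt(23253 + X(-186)) = sqrt(23253 + (-83 - 186)) = sqrt(23253 - 269) = sqrt(22984) = 26*sqrt(34)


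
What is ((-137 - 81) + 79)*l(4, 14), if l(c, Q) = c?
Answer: -556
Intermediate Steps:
((-137 - 81) + 79)*l(4, 14) = ((-137 - 81) + 79)*4 = (-218 + 79)*4 = -139*4 = -556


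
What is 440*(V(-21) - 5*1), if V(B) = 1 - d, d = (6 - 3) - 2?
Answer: -2200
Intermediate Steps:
d = 1 (d = 3 - 2 = 1)
V(B) = 0 (V(B) = 1 - 1*1 = 1 - 1 = 0)
440*(V(-21) - 5*1) = 440*(0 - 5*1) = 440*(0 - 5) = 440*(-5) = -2200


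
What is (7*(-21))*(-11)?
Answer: 1617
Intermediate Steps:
(7*(-21))*(-11) = -147*(-11) = 1617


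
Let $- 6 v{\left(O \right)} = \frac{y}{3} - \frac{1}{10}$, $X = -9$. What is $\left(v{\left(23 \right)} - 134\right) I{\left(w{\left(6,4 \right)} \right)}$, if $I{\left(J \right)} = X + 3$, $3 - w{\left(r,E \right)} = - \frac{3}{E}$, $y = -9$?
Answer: $\frac{8009}{10} \approx 800.9$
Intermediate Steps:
$w{\left(r,E \right)} = 3 + \frac{3}{E}$ ($w{\left(r,E \right)} = 3 - - \frac{3}{E} = 3 + \frac{3}{E}$)
$I{\left(J \right)} = -6$ ($I{\left(J \right)} = -9 + 3 = -6$)
$v{\left(O \right)} = \frac{31}{60}$ ($v{\left(O \right)} = - \frac{- \frac{9}{3} - \frac{1}{10}}{6} = - \frac{\left(-9\right) \frac{1}{3} - \frac{1}{10}}{6} = - \frac{-3 - \frac{1}{10}}{6} = \left(- \frac{1}{6}\right) \left(- \frac{31}{10}\right) = \frac{31}{60}$)
$\left(v{\left(23 \right)} - 134\right) I{\left(w{\left(6,4 \right)} \right)} = \left(\frac{31}{60} - 134\right) \left(-6\right) = \left(- \frac{8009}{60}\right) \left(-6\right) = \frac{8009}{10}$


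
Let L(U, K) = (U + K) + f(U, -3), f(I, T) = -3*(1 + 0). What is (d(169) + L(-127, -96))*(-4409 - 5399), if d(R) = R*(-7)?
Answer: 13819472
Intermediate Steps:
f(I, T) = -3 (f(I, T) = -3*1 = -3)
d(R) = -7*R
L(U, K) = -3 + K + U (L(U, K) = (U + K) - 3 = (K + U) - 3 = -3 + K + U)
(d(169) + L(-127, -96))*(-4409 - 5399) = (-7*169 + (-3 - 96 - 127))*(-4409 - 5399) = (-1183 - 226)*(-9808) = -1409*(-9808) = 13819472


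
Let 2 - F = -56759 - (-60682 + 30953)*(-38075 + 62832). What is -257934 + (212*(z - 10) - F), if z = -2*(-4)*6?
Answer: 735694214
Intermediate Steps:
z = 48 (z = 8*6 = 48)
F = -735944092 (F = 2 - (-56759 - (-60682 + 30953)*(-38075 + 62832)) = 2 - (-56759 - (-29729)*24757) = 2 - (-56759 - 1*(-736000853)) = 2 - (-56759 + 736000853) = 2 - 1*735944094 = 2 - 735944094 = -735944092)
-257934 + (212*(z - 10) - F) = -257934 + (212*(48 - 10) - 1*(-735944092)) = -257934 + (212*38 + 735944092) = -257934 + (8056 + 735944092) = -257934 + 735952148 = 735694214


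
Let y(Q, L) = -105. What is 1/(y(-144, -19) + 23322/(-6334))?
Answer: -3167/344196 ≈ -0.0092012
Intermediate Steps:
1/(y(-144, -19) + 23322/(-6334)) = 1/(-105 + 23322/(-6334)) = 1/(-105 + 23322*(-1/6334)) = 1/(-105 - 11661/3167) = 1/(-344196/3167) = -3167/344196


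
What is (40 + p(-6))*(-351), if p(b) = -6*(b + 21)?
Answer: 17550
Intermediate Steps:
p(b) = -126 - 6*b (p(b) = -6*(21 + b) = -126 - 6*b)
(40 + p(-6))*(-351) = (40 + (-126 - 6*(-6)))*(-351) = (40 + (-126 + 36))*(-351) = (40 - 90)*(-351) = -50*(-351) = 17550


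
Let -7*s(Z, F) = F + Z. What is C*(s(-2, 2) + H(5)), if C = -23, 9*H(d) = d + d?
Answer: -230/9 ≈ -25.556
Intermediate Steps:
s(Z, F) = -F/7 - Z/7 (s(Z, F) = -(F + Z)/7 = -F/7 - Z/7)
H(d) = 2*d/9 (H(d) = (d + d)/9 = (2*d)/9 = 2*d/9)
C*(s(-2, 2) + H(5)) = -23*((-1/7*2 - 1/7*(-2)) + (2/9)*5) = -23*((-2/7 + 2/7) + 10/9) = -23*(0 + 10/9) = -23*10/9 = -230/9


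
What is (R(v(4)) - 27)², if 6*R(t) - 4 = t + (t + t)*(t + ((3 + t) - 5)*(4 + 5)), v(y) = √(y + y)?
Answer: 817/3 - 70*√2/9 ≈ 261.33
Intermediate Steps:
v(y) = √2*√y (v(y) = √(2*y) = √2*√y)
R(t) = ⅔ + t/6 + t*(-18 + 10*t)/3 (R(t) = ⅔ + (t + (t + t)*(t + ((3 + t) - 5)*(4 + 5)))/6 = ⅔ + (t + (2*t)*(t + (-2 + t)*9))/6 = ⅔ + (t + (2*t)*(t + (-18 + 9*t)))/6 = ⅔ + (t + (2*t)*(-18 + 10*t))/6 = ⅔ + (t + 2*t*(-18 + 10*t))/6 = ⅔ + (t/6 + t*(-18 + 10*t)/3) = ⅔ + t/6 + t*(-18 + 10*t)/3)
(R(v(4)) - 27)² = ((⅔ - 35*√2*√4/6 + 10*(√2*√4)²/3) - 27)² = ((⅔ - 35*√2*2/6 + 10*(√2*2)²/3) - 27)² = ((⅔ - 35*√2/3 + 10*(2*√2)²/3) - 27)² = ((⅔ - 35*√2/3 + (10/3)*8) - 27)² = ((⅔ - 35*√2/3 + 80/3) - 27)² = ((82/3 - 35*√2/3) - 27)² = (⅓ - 35*√2/3)²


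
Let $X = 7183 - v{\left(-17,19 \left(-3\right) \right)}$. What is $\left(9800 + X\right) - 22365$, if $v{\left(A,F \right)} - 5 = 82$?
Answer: $-5469$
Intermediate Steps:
$v{\left(A,F \right)} = 87$ ($v{\left(A,F \right)} = 5 + 82 = 87$)
$X = 7096$ ($X = 7183 - 87 = 7096$)
$\left(9800 + X\right) - 22365 = \left(9800 + 7096\right) - 22365 = 16896 - 22365 = -5469$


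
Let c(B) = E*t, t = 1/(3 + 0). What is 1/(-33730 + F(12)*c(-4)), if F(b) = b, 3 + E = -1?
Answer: -1/33746 ≈ -2.9633e-5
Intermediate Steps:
E = -4 (E = -3 - 1 = -4)
t = ⅓ (t = 1/3 = ⅓ ≈ 0.33333)
c(B) = -4/3 (c(B) = -4*⅓ = -4/3)
1/(-33730 + F(12)*c(-4)) = 1/(-33730 + 12*(-4/3)) = 1/(-33730 - 16) = 1/(-33746) = -1/33746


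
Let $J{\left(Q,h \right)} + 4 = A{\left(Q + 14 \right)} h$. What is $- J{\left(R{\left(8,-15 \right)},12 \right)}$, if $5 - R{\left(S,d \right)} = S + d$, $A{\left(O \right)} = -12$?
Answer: $148$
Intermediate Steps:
$R{\left(S,d \right)} = 5 - S - d$ ($R{\left(S,d \right)} = 5 - \left(S + d\right) = 5 - S - d$)
$J{\left(Q,h \right)} = -4 - 12 h$
$- J{\left(R{\left(8,-15 \right)},12 \right)} = - (-4 - 144) = \left(-1\right) \left(-148\right) = 148$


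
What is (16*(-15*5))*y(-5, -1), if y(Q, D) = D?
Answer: 1200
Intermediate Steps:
(16*(-15*5))*y(-5, -1) = (16*(-15*5))*(-1) = (16*(-75))*(-1) = -1200*(-1) = 1200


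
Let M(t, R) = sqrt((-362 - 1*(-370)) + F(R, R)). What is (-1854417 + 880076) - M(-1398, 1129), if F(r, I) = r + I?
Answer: -974341 - sqrt(2266) ≈ -9.7439e+5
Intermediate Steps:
F(r, I) = I + r
M(t, R) = sqrt(8 + 2*R) (M(t, R) = sqrt((-362 - 1*(-370)) + (R + R)) = sqrt((-362 + 370) + 2*R) = sqrt(8 + 2*R))
(-1854417 + 880076) - M(-1398, 1129) = (-1854417 + 880076) - sqrt(8 + 2*1129) = -974341 - sqrt(8 + 2258) = -974341 - sqrt(2266)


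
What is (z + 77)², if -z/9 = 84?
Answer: 461041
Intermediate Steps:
z = -756 (z = -9*84 = -756)
(z + 77)² = (-756 + 77)² = (-679)² = 461041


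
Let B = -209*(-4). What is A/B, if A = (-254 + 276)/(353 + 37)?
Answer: 1/14820 ≈ 6.7476e-5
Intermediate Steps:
B = 836
A = 11/195 (A = 22/390 = 22*(1/390) = 11/195 ≈ 0.056410)
A/B = (11/195)/836 = (11/195)*(1/836) = 1/14820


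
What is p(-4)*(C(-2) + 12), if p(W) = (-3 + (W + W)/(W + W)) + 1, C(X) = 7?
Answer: -19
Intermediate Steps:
p(W) = -1 (p(W) = (-3 + (2*W)/((2*W))) + 1 = (-3 + (2*W)*(1/(2*W))) + 1 = (-3 + 1) + 1 = -2 + 1 = -1)
p(-4)*(C(-2) + 12) = -(7 + 12) = -1*19 = -19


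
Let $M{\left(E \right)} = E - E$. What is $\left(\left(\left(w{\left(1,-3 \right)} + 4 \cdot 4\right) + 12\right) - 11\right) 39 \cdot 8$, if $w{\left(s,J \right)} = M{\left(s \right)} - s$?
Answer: $4992$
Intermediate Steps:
$M{\left(E \right)} = 0$
$w{\left(s,J \right)} = - s$ ($w{\left(s,J \right)} = 0 - s = - s$)
$\left(\left(\left(w{\left(1,-3 \right)} + 4 \cdot 4\right) + 12\right) - 11\right) 39 \cdot 8 = \left(\left(\left(\left(-1\right) 1 + 4 \cdot 4\right) + 12\right) - 11\right) 39 \cdot 8 = \left(\left(\left(-1 + 16\right) + 12\right) - 11\right) 39 \cdot 8 = \left(\left(15 + 12\right) - 11\right) 39 \cdot 8 = \left(27 - 11\right) 39 \cdot 8 = 16 \cdot 39 \cdot 8 = 624 \cdot 8 = 4992$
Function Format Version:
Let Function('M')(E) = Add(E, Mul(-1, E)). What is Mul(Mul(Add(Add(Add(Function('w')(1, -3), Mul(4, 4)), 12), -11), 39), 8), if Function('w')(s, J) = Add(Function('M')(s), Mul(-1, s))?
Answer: 4992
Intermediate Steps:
Function('M')(E) = 0
Function('w')(s, J) = Mul(-1, s) (Function('w')(s, J) = Add(0, Mul(-1, s)) = Mul(-1, s))
Mul(Mul(Add(Add(Add(Function('w')(1, -3), Mul(4, 4)), 12), -11), 39), 8) = Mul(Mul(Add(Add(Add(Mul(-1, 1), Mul(4, 4)), 12), -11), 39), 8) = Mul(Mul(Add(Add(Add(-1, 16), 12), -11), 39), 8) = Mul(Mul(Add(Add(15, 12), -11), 39), 8) = Mul(Mul(Add(27, -11), 39), 8) = Mul(Mul(16, 39), 8) = Mul(624, 8) = 4992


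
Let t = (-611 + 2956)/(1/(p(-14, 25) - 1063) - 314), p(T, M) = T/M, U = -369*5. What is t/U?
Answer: 4156747/1026923433 ≈ 0.0040478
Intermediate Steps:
U = -1845
t = -62351205/8348971 (t = (-611 + 2956)/(1/(-14/25 - 1063) - 314) = 2345/(1/(-14*1/25 - 1063) - 314) = 2345/(1/(-14/25 - 1063) - 314) = 2345/(1/(-26589/25) - 314) = 2345/(-25/26589 - 314) = 2345/(-8348971/26589) = 2345*(-26589/8348971) = -62351205/8348971 ≈ -7.4681)
t/U = -62351205/8348971/(-1845) = -62351205/8348971*(-1/1845) = 4156747/1026923433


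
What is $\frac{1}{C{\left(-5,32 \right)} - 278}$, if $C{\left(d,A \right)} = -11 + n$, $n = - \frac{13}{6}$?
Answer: $- \frac{6}{1747} \approx -0.0034345$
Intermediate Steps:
$n = - \frac{13}{6}$ ($n = \left(-13\right) \frac{1}{6} = - \frac{13}{6} \approx -2.1667$)
$C{\left(d,A \right)} = - \frac{79}{6}$ ($C{\left(d,A \right)} = -11 - \frac{13}{6} = - \frac{79}{6}$)
$\frac{1}{C{\left(-5,32 \right)} - 278} = \frac{1}{- \frac{79}{6} - 278} = \frac{1}{- \frac{1747}{6}} = - \frac{6}{1747}$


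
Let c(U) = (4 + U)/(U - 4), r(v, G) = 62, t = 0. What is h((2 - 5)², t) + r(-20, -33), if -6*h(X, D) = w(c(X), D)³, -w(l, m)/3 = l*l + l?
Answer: 58626818/15625 ≈ 3752.1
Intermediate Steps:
c(U) = (4 + U)/(-4 + U)
w(l, m) = -3*l - 3*l² (w(l, m) = -3*(l*l + l) = -3*(l² + l) = -3*(l + l²) = -3*l - 3*l²)
h(X, D) = 9*(1 + (4 + X)/(-4 + X))³*(4 + X)³/(2*(-4 + X)³) (h(X, D) = -(-27*(1 + (4 + X)/(-4 + X))³*(4 + X)³/(-4 + X)³)/6 = -(-9)*(1 + (4 + X)/(-4 + X))³*(4 + X)³/(2*(-4 + X)³) = 9*(1 + (4 + X)/(-4 + X))³*(4 + X)³/(2*(-4 + X)³))
h((2 - 5)², t) + r(-20, -33) = 36*((2 - 5)²)³*(4 + (2 - 5)²)³/(-4 + (2 - 5)²)⁶ + 62 = 36*((-3)²)³*(4 + (-3)²)³/(-4 + (-3)²)⁶ + 62 = 36*9³*(4 + 9)³/(-4 + 9)⁶ + 62 = 36*729*13³/5⁶ + 62 = 36*729*(1/15625)*2197 + 62 = 57658068/15625 + 62 = 58626818/15625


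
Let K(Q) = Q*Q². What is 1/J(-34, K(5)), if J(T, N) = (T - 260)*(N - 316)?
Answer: 1/56154 ≈ 1.7808e-5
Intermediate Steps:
K(Q) = Q³
J(T, N) = (-316 + N)*(-260 + T) (J(T, N) = (-260 + T)*(-316 + N) = (-316 + N)*(-260 + T))
1/J(-34, K(5)) = 1/(82160 - 316*(-34) - 260*5³ + 5³*(-34)) = 1/(82160 + 10744 - 260*125 + 125*(-34)) = 1/(82160 + 10744 - 32500 - 4250) = 1/56154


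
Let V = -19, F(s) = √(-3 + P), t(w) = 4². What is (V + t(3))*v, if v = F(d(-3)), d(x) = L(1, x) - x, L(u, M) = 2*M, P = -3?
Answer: -3*I*√6 ≈ -7.3485*I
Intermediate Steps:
d(x) = x (d(x) = 2*x - x = x)
t(w) = 16
F(s) = I*√6 (F(s) = √(-3 - 3) = √(-6) = I*√6)
v = I*√6 ≈ 2.4495*I
(V + t(3))*v = (-19 + 16)*(I*√6) = -3*I*√6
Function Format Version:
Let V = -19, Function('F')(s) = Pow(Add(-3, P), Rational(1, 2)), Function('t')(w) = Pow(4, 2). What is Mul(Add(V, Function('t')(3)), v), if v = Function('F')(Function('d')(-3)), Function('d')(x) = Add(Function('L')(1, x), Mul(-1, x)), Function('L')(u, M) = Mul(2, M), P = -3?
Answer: Mul(-3, I, Pow(6, Rational(1, 2))) ≈ Mul(-7.3485, I)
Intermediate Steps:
Function('d')(x) = x (Function('d')(x) = Add(Mul(2, x), Mul(-1, x)) = x)
Function('t')(w) = 16
Function('F')(s) = Mul(I, Pow(6, Rational(1, 2))) (Function('F')(s) = Pow(Add(-3, -3), Rational(1, 2)) = Pow(-6, Rational(1, 2)) = Mul(I, Pow(6, Rational(1, 2))))
v = Mul(I, Pow(6, Rational(1, 2))) ≈ Mul(2.4495, I)
Mul(Add(V, Function('t')(3)), v) = Mul(Add(-19, 16), Mul(I, Pow(6, Rational(1, 2)))) = Mul(-3, Mul(I, Pow(6, Rational(1, 2)))) = Mul(-3, I, Pow(6, Rational(1, 2)))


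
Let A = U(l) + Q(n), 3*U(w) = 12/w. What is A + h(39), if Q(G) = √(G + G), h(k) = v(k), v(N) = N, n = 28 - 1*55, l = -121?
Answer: 4715/121 + 3*I*√6 ≈ 38.967 + 7.3485*I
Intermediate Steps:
n = -27 (n = 28 - 55 = -27)
U(w) = 4/w (U(w) = (12/w)/3 = 4/w)
h(k) = k
Q(G) = √2*√G (Q(G) = √(2*G) = √2*√G)
A = -4/121 + 3*I*√6 (A = 4/(-121) + √2*√(-27) = 4*(-1/121) + √2*(3*I*√3) = -4/121 + 3*I*√6 ≈ -0.033058 + 7.3485*I)
A + h(39) = (-4/121 + 3*I*√6) + 39 = 4715/121 + 3*I*√6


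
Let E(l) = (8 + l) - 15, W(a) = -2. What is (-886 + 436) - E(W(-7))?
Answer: -441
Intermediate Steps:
E(l) = -7 + l
(-886 + 436) - E(W(-7)) = (-886 + 436) - (-7 - 2) = -450 - 1*(-9) = -450 + 9 = -441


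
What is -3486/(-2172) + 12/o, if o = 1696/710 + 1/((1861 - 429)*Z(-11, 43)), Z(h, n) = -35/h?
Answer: 6799123051/1025803382 ≈ 6.6281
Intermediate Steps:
o = 8501133/3558520 (o = 1696/710 + 1/((1861 - 429)*((-35/(-11)))) = 1696*(1/710) + 1/(1432*((-35*(-1/11)))) = 848/355 + 1/(1432*(35/11)) = 848/355 + (1/1432)*(11/35) = 848/355 + 11/50120 = 8501133/3558520 ≈ 2.3890)
-3486/(-2172) + 12/o = -3486/(-2172) + 12/(8501133/3558520) = -3486*(-1/2172) + 12*(3558520/8501133) = 581/362 + 14234080/2833711 = 6799123051/1025803382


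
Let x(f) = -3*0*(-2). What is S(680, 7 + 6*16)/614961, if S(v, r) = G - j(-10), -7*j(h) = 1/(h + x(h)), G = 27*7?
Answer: 13229/43047270 ≈ 0.00030731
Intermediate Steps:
x(f) = 0 (x(f) = 0*(-2) = 0)
G = 189
j(h) = -1/(7*h) (j(h) = -1/(7*(h + 0)) = -1/(7*h))
S(v, r) = 13229/70 (S(v, r) = 189 - (-1)/(7*(-10)) = 189 - (-1)*(-1)/(7*10) = 189 - 1*1/70 = 189 - 1/70 = 13229/70)
S(680, 7 + 6*16)/614961 = (13229/70)/614961 = (13229/70)*(1/614961) = 13229/43047270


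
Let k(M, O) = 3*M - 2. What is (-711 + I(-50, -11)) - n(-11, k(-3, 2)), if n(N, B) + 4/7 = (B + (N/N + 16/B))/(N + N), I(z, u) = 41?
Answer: -567447/847 ≈ -669.95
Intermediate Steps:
k(M, O) = -2 + 3*M
n(N, B) = -4/7 + (1 + B + 16/B)/(2*N) (n(N, B) = -4/7 + (B + (N/N + 16/B))/(N + N) = -4/7 + (B + (1 + 16/B))/((2*N)) = -4/7 + (1 + B + 16/B)*(1/(2*N)) = -4/7 + (1 + B + 16/B)/(2*N))
(-711 + I(-50, -11)) - n(-11, k(-3, 2)) = (-711 + 41) - (112 - 8*(-2 + 3*(-3))*(-11) + 7*(-2 + 3*(-3))*(1 + (-2 + 3*(-3))))/(14*(-2 + 3*(-3))*(-11)) = -670 - (-1)*(112 - 8*(-2 - 9)*(-11) + 7*(-2 - 9)*(1 + (-2 - 9)))/(14*(-2 - 9)*11) = -670 - (-1)*(112 - 8*(-11)*(-11) + 7*(-11)*(1 - 11))/(14*(-11)*11) = -670 - (-1)*(-1)*(112 - 968 + 7*(-11)*(-10))/(14*11*11) = -670 - (-1)*(-1)*(112 - 968 + 770)/(14*11*11) = -670 - (-1)*(-1)*(-86)/(14*11*11) = -670 - 1*(-43/847) = -670 + 43/847 = -567447/847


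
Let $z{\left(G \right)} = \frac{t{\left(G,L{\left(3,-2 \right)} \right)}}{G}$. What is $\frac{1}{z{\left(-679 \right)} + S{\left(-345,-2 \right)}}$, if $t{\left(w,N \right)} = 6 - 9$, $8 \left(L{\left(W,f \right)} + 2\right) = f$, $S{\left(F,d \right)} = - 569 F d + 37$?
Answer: $- \frac{679}{266557064} \approx -2.5473 \cdot 10^{-6}$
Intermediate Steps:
$S{\left(F,d \right)} = 37 - 569 F d$ ($S{\left(F,d \right)} = - 569 F d + 37 = 37 - 569 F d$)
$L{\left(W,f \right)} = -2 + \frac{f}{8}$
$t{\left(w,N \right)} = -3$
$z{\left(G \right)} = - \frac{3}{G}$
$\frac{1}{z{\left(-679 \right)} + S{\left(-345,-2 \right)}} = \frac{1}{- \frac{3}{-679} + \left(37 - \left(-196305\right) \left(-2\right)\right)} = \frac{1}{\left(-3\right) \left(- \frac{1}{679}\right) + \left(37 - 392610\right)} = \frac{1}{\frac{3}{679} - 392573} = \frac{1}{- \frac{266557064}{679}} = - \frac{679}{266557064}$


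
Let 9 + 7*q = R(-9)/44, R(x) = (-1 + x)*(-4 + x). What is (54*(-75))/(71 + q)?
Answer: -89100/1543 ≈ -57.745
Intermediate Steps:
q = -19/22 (q = -9/7 + ((4 + (-9)² - 5*(-9))/44)/7 = -9/7 + ((4 + 81 + 45)*(1/44))/7 = -9/7 + (130*(1/44))/7 = -9/7 + (⅐)*(65/22) = -9/7 + 65/154 = -19/22 ≈ -0.86364)
(54*(-75))/(71 + q) = (54*(-75))/(71 - 19/22) = -4050/1543/22 = -4050*22/1543 = -89100/1543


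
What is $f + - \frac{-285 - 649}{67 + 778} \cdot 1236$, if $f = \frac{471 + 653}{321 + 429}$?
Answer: $\frac{86676778}{63375} \approx 1367.7$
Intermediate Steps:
$f = \frac{562}{375}$ ($f = \frac{1124}{750} = 1124 \cdot \frac{1}{750} = \frac{562}{375} \approx 1.4987$)
$f + - \frac{-285 - 649}{67 + 778} \cdot 1236 = \frac{562}{375} + - \frac{-285 - 649}{67 + 778} \cdot 1236 = \frac{562}{375} + - \frac{-934}{845} \cdot 1236 = \frac{562}{375} + \left(-1\right) \left(- \frac{934}{845}\right) 1236 = \frac{562}{375} + \frac{934}{845} \cdot 1236 = \frac{562}{375} + \frac{1154424}{845} = \frac{86676778}{63375}$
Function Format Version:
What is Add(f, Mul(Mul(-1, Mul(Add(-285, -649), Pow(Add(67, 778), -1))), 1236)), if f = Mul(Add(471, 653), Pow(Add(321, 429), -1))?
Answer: Rational(86676778, 63375) ≈ 1367.7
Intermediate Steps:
f = Rational(562, 375) (f = Mul(1124, Pow(750, -1)) = Mul(1124, Rational(1, 750)) = Rational(562, 375) ≈ 1.4987)
Add(f, Mul(Mul(-1, Mul(Add(-285, -649), Pow(Add(67, 778), -1))), 1236)) = Add(Rational(562, 375), Mul(Mul(-1, Mul(Add(-285, -649), Pow(Add(67, 778), -1))), 1236)) = Add(Rational(562, 375), Mul(Mul(-1, Mul(-934, Pow(845, -1))), 1236)) = Add(Rational(562, 375), Mul(Mul(-1, Mul(-934, Rational(1, 845))), 1236)) = Add(Rational(562, 375), Mul(Mul(-1, Rational(-934, 845)), 1236)) = Add(Rational(562, 375), Mul(Rational(934, 845), 1236)) = Add(Rational(562, 375), Rational(1154424, 845)) = Rational(86676778, 63375)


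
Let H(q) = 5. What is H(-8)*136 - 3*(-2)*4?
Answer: 704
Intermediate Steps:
H(-8)*136 - 3*(-2)*4 = 5*136 - 3*(-2)*4 = 680 + 6*4 = 680 + 24 = 704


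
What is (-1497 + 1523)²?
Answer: 676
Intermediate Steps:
(-1497 + 1523)² = 26² = 676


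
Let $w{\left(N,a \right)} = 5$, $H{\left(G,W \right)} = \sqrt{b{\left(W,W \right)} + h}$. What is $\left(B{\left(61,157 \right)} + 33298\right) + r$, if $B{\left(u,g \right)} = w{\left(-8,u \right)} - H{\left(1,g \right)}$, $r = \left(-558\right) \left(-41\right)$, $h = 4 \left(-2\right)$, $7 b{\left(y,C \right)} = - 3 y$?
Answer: $56181 - \frac{i \sqrt{3689}}{7} \approx 56181.0 - 8.6767 i$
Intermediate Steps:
$b{\left(y,C \right)} = - \frac{3 y}{7}$ ($b{\left(y,C \right)} = \frac{\left(-3\right) y}{7} = - \frac{3 y}{7}$)
$h = -8$
$H{\left(G,W \right)} = \sqrt{-8 - \frac{3 W}{7}}$ ($H{\left(G,W \right)} = \sqrt{- \frac{3 W}{7} - 8} = \sqrt{-8 - \frac{3 W}{7}}$)
$r = 22878$
$B{\left(u,g \right)} = 5 - \frac{\sqrt{-392 - 21 g}}{7}$
$\left(B{\left(61,157 \right)} + 33298\right) + r = \left(\left(5 - \frac{\sqrt{-392 - 3297}}{7}\right) + 33298\right) + 22878 = \left(\left(5 - \frac{\sqrt{-3689}}{7}\right) + 33298\right) + 22878 = \left(\left(5 - \frac{i \sqrt{3689}}{7}\right) + 33298\right) + 22878 = \left(33303 - \frac{i \sqrt{3689}}{7}\right) + 22878 = 56181 - \frac{i \sqrt{3689}}{7}$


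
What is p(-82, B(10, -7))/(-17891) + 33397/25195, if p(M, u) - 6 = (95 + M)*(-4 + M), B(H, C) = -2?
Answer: 625522567/450763745 ≈ 1.3877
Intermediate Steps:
p(M, u) = 6 + (-4 + M)*(95 + M) (p(M, u) = 6 + (95 + M)*(-4 + M) = 6 + (-4 + M)*(95 + M))
p(-82, B(10, -7))/(-17891) + 33397/25195 = (-374 + (-82)² + 91*(-82))/(-17891) + 33397/25195 = (-374 + 6724 - 7462)*(-1/17891) + 33397*(1/25195) = -1112*(-1/17891) + 33397/25195 = 1112/17891 + 33397/25195 = 625522567/450763745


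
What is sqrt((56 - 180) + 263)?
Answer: sqrt(139) ≈ 11.790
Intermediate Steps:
sqrt((56 - 180) + 263) = sqrt(-124 + 263) = sqrt(139)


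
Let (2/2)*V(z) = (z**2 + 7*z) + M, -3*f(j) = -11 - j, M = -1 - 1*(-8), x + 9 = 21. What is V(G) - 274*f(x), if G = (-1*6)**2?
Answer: -1637/3 ≈ -545.67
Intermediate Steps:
x = 12 (x = -9 + 21 = 12)
M = 7 (M = -1 + 8 = 7)
G = 36 (G = (-6)**2 = 36)
f(j) = 11/3 + j/3 (f(j) = -(-11 - j)/3 = 11/3 + j/3)
V(z) = 7 + z**2 + 7*z (V(z) = (z**2 + 7*z) + 7 = 7 + z**2 + 7*z)
V(G) - 274*f(x) = (7 + 36**2 + 7*36) - 274*(11/3 + (1/3)*12) = (7 + 1296 + 252) - 274*(11/3 + 4) = 1555 - 274*23/3 = 1555 - 6302/3 = -1637/3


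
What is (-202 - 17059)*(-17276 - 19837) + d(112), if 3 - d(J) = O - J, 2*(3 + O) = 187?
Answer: 1281215035/2 ≈ 6.4061e+8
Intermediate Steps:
O = 181/2 (O = -3 + (½)*187 = -3 + 187/2 = 181/2 ≈ 90.500)
d(J) = -175/2 + J (d(J) = 3 - (181/2 - J) = 3 + (-181/2 + J) = -175/2 + J)
(-202 - 17059)*(-17276 - 19837) + d(112) = (-202 - 17059)*(-17276 - 19837) + (-175/2 + 112) = -17261*(-37113) + 49/2 = 640607493 + 49/2 = 1281215035/2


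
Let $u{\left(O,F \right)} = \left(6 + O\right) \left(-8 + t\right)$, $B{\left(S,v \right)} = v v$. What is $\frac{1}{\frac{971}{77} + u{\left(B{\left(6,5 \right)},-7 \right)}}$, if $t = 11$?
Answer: $\frac{77}{8132} \approx 0.0094688$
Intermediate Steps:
$B{\left(S,v \right)} = v^{2}$
$u{\left(O,F \right)} = 18 + 3 O$ ($u{\left(O,F \right)} = \left(6 + O\right) \left(-8 + 11\right) = \left(6 + O\right) 3 = 18 + 3 O$)
$\frac{1}{\frac{971}{77} + u{\left(B{\left(6,5 \right)},-7 \right)}} = \frac{1}{\frac{971}{77} + \left(18 + 3 \cdot 5^{2}\right)} = \frac{1}{971 \cdot \frac{1}{77} + \left(18 + 3 \cdot 25\right)} = \frac{1}{\frac{971}{77} + \left(18 + 75\right)} = \frac{1}{\frac{971}{77} + 93} = \frac{1}{\frac{8132}{77}} = \frac{77}{8132}$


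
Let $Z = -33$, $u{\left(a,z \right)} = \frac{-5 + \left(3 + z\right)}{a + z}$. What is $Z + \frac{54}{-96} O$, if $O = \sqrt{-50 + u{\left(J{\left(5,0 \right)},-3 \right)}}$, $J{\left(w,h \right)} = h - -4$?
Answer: $-33 - \frac{9 i \sqrt{55}}{16} \approx -33.0 - 4.1716 i$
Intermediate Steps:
$J{\left(w,h \right)} = 4 + h$ ($J{\left(w,h \right)} = h + 4 = 4 + h$)
$u{\left(a,z \right)} = \frac{-2 + z}{a + z}$
$O = i \sqrt{55}$ ($O = \sqrt{-50 + \frac{-2 - 3}{\left(4 + 0\right) - 3}} = \sqrt{-50 + \frac{1}{4 - 3} \left(-5\right)} = \sqrt{-50 + 1^{-1} \left(-5\right)} = \sqrt{-50 + 1 \left(-5\right)} = \sqrt{-50 - 5} = \sqrt{-55} = i \sqrt{55} \approx 7.4162 i$)
$Z + \frac{54}{-96} O = -33 + \frac{54}{-96} i \sqrt{55} = -33 + 54 \left(- \frac{1}{96}\right) i \sqrt{55} = -33 - \frac{9 i \sqrt{55}}{16}$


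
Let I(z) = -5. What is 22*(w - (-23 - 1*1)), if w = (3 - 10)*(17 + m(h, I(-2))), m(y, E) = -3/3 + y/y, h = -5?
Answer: -2090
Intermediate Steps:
m(y, E) = 0 (m(y, E) = -3*⅓ + 1 = -1 + 1 = 0)
w = -119 (w = (3 - 10)*(17 + 0) = -7*17 = -119)
22*(w - (-23 - 1*1)) = 22*(-119 - (-23 - 1*1)) = 22*(-119 - (-23 - 1)) = 22*(-119 - 1*(-24)) = 22*(-119 + 24) = 22*(-95) = -2090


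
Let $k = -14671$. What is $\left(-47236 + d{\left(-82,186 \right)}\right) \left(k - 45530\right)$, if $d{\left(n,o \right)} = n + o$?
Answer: $2837393532$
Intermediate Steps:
$\left(-47236 + d{\left(-82,186 \right)}\right) \left(k - 45530\right) = \left(-47236 + \left(-82 + 186\right)\right) \left(-14671 - 45530\right) = \left(-47236 + 104\right) \left(-60201\right) = \left(-47132\right) \left(-60201\right) = 2837393532$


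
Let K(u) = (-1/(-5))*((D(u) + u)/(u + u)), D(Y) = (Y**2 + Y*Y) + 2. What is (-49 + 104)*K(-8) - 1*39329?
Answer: -315303/8 ≈ -39413.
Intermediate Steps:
D(Y) = 2 + 2*Y**2 (D(Y) = (Y**2 + Y**2) + 2 = 2*Y**2 + 2 = 2 + 2*Y**2)
K(u) = (2 + u + 2*u**2)/(10*u) (K(u) = (-1/(-5))*(((2 + 2*u**2) + u)/(u + u)) = (-1*(-1/5))*((2 + u + 2*u**2)/((2*u))) = ((2 + u + 2*u**2)*(1/(2*u)))/5 = ((2 + u + 2*u**2)/(2*u))/5 = (2 + u + 2*u**2)/(10*u))
(-49 + 104)*K(-8) - 1*39329 = (-49 + 104)*((1/10)*(2 - 8 + 2*(-8)**2)/(-8)) - 1*39329 = 55*((1/10)*(-1/8)*(2 - 8 + 2*64)) - 39329 = 55*((1/10)*(-1/8)*(2 - 8 + 128)) - 39329 = 55*((1/10)*(-1/8)*122) - 39329 = 55*(-61/40) - 39329 = -671/8 - 39329 = -315303/8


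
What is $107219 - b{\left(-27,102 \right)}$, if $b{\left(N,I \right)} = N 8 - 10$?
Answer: $107445$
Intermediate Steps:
$b{\left(N,I \right)} = -10 + 8 N$ ($b{\left(N,I \right)} = 8 N - 10 = -10 + 8 N$)
$107219 - b{\left(-27,102 \right)} = 107219 - \left(-10 + 8 \left(-27\right)\right) = 107219 - \left(-10 - 216\right) = 107219 - -226 = 107219 + 226 = 107445$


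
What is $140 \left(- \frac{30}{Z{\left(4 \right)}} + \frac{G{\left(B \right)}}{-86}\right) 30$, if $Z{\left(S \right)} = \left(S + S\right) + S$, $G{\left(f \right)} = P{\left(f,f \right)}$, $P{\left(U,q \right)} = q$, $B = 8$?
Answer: $- \frac{468300}{43} \approx -10891.0$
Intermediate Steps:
$G{\left(f \right)} = f$
$Z{\left(S \right)} = 3 S$ ($Z{\left(S \right)} = 2 S + S = 3 S$)
$140 \left(- \frac{30}{Z{\left(4 \right)}} + \frac{G{\left(B \right)}}{-86}\right) 30 = 140 \left(- \frac{30}{3 \cdot 4} + \frac{8}{-86}\right) 30 = 140 \left(- \frac{30}{12} + 8 \left(- \frac{1}{86}\right)\right) 30 = 140 \left(\left(-30\right) \frac{1}{12} - \frac{4}{43}\right) 30 = 140 \left(- \frac{5}{2} - \frac{4}{43}\right) 30 = 140 \left(- \frac{223}{86}\right) 30 = \left(- \frac{15610}{43}\right) 30 = - \frac{468300}{43}$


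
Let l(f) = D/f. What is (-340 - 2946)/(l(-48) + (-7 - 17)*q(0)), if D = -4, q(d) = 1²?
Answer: 39432/287 ≈ 137.39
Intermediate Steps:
q(d) = 1
l(f) = -4/f
(-340 - 2946)/(l(-48) + (-7 - 17)*q(0)) = (-340 - 2946)/(-4/(-48) + (-7 - 17)*1) = -3286/(-4*(-1/48) - 24*1) = -3286/(1/12 - 24) = -3286/(-287/12) = -3286*(-12/287) = 39432/287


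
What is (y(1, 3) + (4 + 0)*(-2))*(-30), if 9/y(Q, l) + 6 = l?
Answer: 330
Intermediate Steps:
y(Q, l) = 9/(-6 + l)
(y(1, 3) + (4 + 0)*(-2))*(-30) = (9/(-6 + 3) + (4 + 0)*(-2))*(-30) = (9/(-3) + 4*(-2))*(-30) = (9*(-⅓) - 8)*(-30) = (-3 - 8)*(-30) = -11*(-30) = 330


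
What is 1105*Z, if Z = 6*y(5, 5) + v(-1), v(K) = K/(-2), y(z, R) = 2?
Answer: 27625/2 ≈ 13813.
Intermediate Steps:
v(K) = -K/2 (v(K) = K*(-½) = -K/2)
Z = 25/2 (Z = 6*2 - ½*(-1) = 12 + ½ = 25/2 ≈ 12.500)
1105*Z = 1105*(25/2) = 27625/2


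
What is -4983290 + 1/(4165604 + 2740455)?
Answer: -34414894754109/6906059 ≈ -4.9833e+6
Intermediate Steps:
-4983290 + 1/(4165604 + 2740455) = -4983290 + 1/6906059 = -34414894754109/6906059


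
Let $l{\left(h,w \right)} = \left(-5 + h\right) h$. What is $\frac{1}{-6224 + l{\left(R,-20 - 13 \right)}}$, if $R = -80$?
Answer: $\frac{1}{576} \approx 0.0017361$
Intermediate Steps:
$l{\left(h,w \right)} = h \left(-5 + h\right)$
$\frac{1}{-6224 + l{\left(R,-20 - 13 \right)}} = \frac{1}{-6224 - 80 \left(-5 - 80\right)} = \frac{1}{-6224 - -6800} = \frac{1}{-6224 + 6800} = \frac{1}{576}$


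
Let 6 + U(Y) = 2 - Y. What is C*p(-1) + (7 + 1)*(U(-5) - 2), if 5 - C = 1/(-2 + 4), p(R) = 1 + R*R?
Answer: 1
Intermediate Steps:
p(R) = 1 + R²
U(Y) = -4 - Y (U(Y) = -6 + (2 - Y) = -4 - Y)
C = 9/2 (C = 5 - 1/(-2 + 4) = 5 - 1/2 = 5 - 1*½ = 5 - ½ = 9/2 ≈ 4.5000)
C*p(-1) + (7 + 1)*(U(-5) - 2) = 9*(1 + (-1)²)/2 + (7 + 1)*((-4 - 1*(-5)) - 2) = 9*(1 + 1)/2 + 8*((-4 + 5) - 2) = (9/2)*2 + 8*(1 - 2) = 9 + 8*(-1) = 9 - 8 = 1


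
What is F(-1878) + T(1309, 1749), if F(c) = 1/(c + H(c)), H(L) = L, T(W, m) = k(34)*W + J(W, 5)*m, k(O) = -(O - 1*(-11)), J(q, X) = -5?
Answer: -254093401/3756 ≈ -67650.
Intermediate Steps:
k(O) = -11 - O (k(O) = -(O + 11) = -(11 + O) = -11 - O)
T(W, m) = -45*W - 5*m (T(W, m) = (-11 - 1*34)*W - 5*m = (-11 - 34)*W - 5*m = -45*W - 5*m)
F(c) = 1/(2*c) (F(c) = 1/(c + c) = 1/(2*c))
F(-1878) + T(1309, 1749) = (½)/(-1878) + (-45*1309 - 5*1749) = (½)*(-1/1878) + (-58905 - 8745) = -1/3756 - 67650 = -254093401/3756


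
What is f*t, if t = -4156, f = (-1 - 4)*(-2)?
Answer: -41560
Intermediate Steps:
f = 10 (f = -5*(-2) = 10)
f*t = 10*(-4156) = -41560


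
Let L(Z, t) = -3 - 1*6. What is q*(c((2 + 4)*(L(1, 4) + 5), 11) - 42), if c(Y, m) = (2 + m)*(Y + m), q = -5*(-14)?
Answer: -14770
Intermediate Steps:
q = 70
L(Z, t) = -9 (L(Z, t) = -3 - 6 = -9)
q*(c((2 + 4)*(L(1, 4) + 5), 11) - 42) = 70*((11² + 2*((2 + 4)*(-9 + 5)) + 2*11 + ((2 + 4)*(-9 + 5))*11) - 42) = 70*((121 + 2*(6*(-4)) + 22 + (6*(-4))*11) - 42) = 70*((121 + 2*(-24) + 22 - 24*11) - 42) = 70*((121 - 48 + 22 - 264) - 42) = 70*(-169 - 42) = 70*(-211) = -14770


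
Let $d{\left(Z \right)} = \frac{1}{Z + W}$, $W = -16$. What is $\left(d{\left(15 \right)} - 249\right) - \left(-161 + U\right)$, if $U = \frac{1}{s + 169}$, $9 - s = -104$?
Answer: $- \frac{25099}{282} \approx -89.004$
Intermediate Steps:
$s = 113$ ($s = 9 - -104 = 9 + 104 = 113$)
$d{\left(Z \right)} = \frac{1}{-16 + Z}$ ($d{\left(Z \right)} = \frac{1}{Z - 16} = \frac{1}{-16 + Z}$)
$U = \frac{1}{282}$ ($U = \frac{1}{113 + 169} = \frac{1}{282} \approx 0.0035461$)
$\left(d{\left(15 \right)} - 249\right) - \left(-161 + U\right) = \left(\frac{1}{-16 + 15} - 249\right) + \left(161 - \frac{1}{282}\right) = \left(\frac{1}{-1} - 249\right) + \left(161 - \frac{1}{282}\right) = \left(-1 - 249\right) + \frac{45401}{282} = -250 + \frac{45401}{282} = - \frac{25099}{282}$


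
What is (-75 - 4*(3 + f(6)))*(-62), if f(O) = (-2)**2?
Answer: 6386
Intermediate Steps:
f(O) = 4
(-75 - 4*(3 + f(6)))*(-62) = (-75 - 4*(3 + 4))*(-62) = (-75 - 4*7)*(-62) = (-75 - 28)*(-62) = -103*(-62) = 6386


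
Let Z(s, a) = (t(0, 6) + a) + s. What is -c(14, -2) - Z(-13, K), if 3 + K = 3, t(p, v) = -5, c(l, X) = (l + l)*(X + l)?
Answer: -318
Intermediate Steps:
c(l, X) = 2*l*(X + l) (c(l, X) = (2*l)*(X + l) = 2*l*(X + l))
K = 0 (K = -3 + 3 = 0)
Z(s, a) = -5 + a + s (Z(s, a) = (-5 + a) + s = -5 + a + s)
-c(14, -2) - Z(-13, K) = -2*14*(-2 + 14) - (-5 + 0 - 13) = -2*14*12 - 1*(-18) = -1*336 + 18 = -336 + 18 = -318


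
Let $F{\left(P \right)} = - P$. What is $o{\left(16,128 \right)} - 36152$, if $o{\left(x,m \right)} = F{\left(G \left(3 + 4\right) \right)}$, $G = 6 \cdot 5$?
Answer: $-36362$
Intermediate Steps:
$G = 30$
$o{\left(x,m \right)} = -210$ ($o{\left(x,m \right)} = - 30 \left(3 + 4\right) = - 30 \cdot 7 = \left(-1\right) 210 = -210$)
$o{\left(16,128 \right)} - 36152 = -210 - 36152 = -36362$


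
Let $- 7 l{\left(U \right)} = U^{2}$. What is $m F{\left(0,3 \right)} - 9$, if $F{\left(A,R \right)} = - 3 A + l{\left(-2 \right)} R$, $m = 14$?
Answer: $-33$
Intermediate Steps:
$l{\left(U \right)} = - \frac{U^{2}}{7}$
$F{\left(A,R \right)} = - 3 A - \frac{4 R}{7}$ ($F{\left(A,R \right)} = - 3 A + - \frac{\left(-2\right)^{2}}{7} R = - 3 A + \left(- \frac{1}{7}\right) 4 R = - 3 A - \frac{4 R}{7}$)
$m F{\left(0,3 \right)} - 9 = 14 \left(\left(-3\right) 0 - \frac{12}{7}\right) - 9 = 14 \left(0 - \frac{12}{7}\right) - 9 = 14 \left(- \frac{12}{7}\right) - 9 = -24 - 9 = -33$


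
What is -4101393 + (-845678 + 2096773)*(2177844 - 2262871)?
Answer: -106380955958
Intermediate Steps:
-4101393 + (-845678 + 2096773)*(2177844 - 2262871) = -4101393 + 1251095*(-85027) = -4101393 - 106376854565 = -106380955958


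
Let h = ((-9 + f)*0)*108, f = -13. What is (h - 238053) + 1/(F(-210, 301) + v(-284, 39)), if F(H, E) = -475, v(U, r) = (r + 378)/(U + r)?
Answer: -27802686221/116792 ≈ -2.3805e+5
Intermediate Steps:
v(U, r) = (378 + r)/(U + r)
h = 0 (h = ((-9 - 13)*0)*108 = -22*0*108 = 0*108 = 0)
(h - 238053) + 1/(F(-210, 301) + v(-284, 39)) = (0 - 238053) + 1/(-475 + (378 + 39)/(-284 + 39)) = -238053 + 1/(-475 + 417/(-245)) = -238053 + 1/(-475 - 1/245*417) = -238053 + 1/(-475 - 417/245) = -238053 + 1/(-116792/245) = -238053 - 245/116792 = -27802686221/116792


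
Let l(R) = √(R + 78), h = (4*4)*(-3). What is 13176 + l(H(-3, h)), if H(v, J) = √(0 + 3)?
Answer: 13176 + √(78 + √3) ≈ 13185.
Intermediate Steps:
h = -48 (h = 16*(-3) = -48)
H(v, J) = √3
l(R) = √(78 + R)
13176 + l(H(-3, h)) = 13176 + √(78 + √3)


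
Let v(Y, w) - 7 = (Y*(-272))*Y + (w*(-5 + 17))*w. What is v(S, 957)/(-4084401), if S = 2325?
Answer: 1459339805/4084401 ≈ 357.30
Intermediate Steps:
v(Y, w) = 7 - 272*Y² + 12*w² (v(Y, w) = 7 + ((Y*(-272))*Y + (w*(-5 + 17))*w) = 7 + ((-272*Y)*Y + (w*12)*w) = 7 + (-272*Y² + (12*w)*w) = 7 + (-272*Y² + 12*w²) = 7 - 272*Y² + 12*w²)
v(S, 957)/(-4084401) = (7 - 272*2325² + 12*957²)/(-4084401) = (7 - 272*5405625 + 12*915849)*(-1/4084401) = (7 - 1470330000 + 10990188)*(-1/4084401) = -1459339805*(-1/4084401) = 1459339805/4084401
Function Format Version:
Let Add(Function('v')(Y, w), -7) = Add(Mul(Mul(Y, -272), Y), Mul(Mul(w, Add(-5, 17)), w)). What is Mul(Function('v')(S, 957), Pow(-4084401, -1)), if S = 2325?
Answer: Rational(1459339805, 4084401) ≈ 357.30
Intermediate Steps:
Function('v')(Y, w) = Add(7, Mul(-272, Pow(Y, 2)), Mul(12, Pow(w, 2))) (Function('v')(Y, w) = Add(7, Add(Mul(Mul(Y, -272), Y), Mul(Mul(w, Add(-5, 17)), w))) = Add(7, Add(Mul(Mul(-272, Y), Y), Mul(Mul(w, 12), w))) = Add(7, Add(Mul(-272, Pow(Y, 2)), Mul(Mul(12, w), w))) = Add(7, Add(Mul(-272, Pow(Y, 2)), Mul(12, Pow(w, 2)))) = Add(7, Mul(-272, Pow(Y, 2)), Mul(12, Pow(w, 2))))
Mul(Function('v')(S, 957), Pow(-4084401, -1)) = Mul(Add(7, Mul(-272, Pow(2325, 2)), Mul(12, Pow(957, 2))), Pow(-4084401, -1)) = Mul(Add(7, Mul(-272, 5405625), Mul(12, 915849)), Rational(-1, 4084401)) = Mul(Add(7, -1470330000, 10990188), Rational(-1, 4084401)) = Mul(-1459339805, Rational(-1, 4084401)) = Rational(1459339805, 4084401)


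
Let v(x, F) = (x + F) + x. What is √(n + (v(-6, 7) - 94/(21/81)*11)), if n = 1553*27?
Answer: 2*√464737/7 ≈ 194.78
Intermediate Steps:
n = 41931
v(x, F) = F + 2*x (v(x, F) = (F + x) + x = F + 2*x)
√(n + (v(-6, 7) - 94/(21/81)*11)) = √(41931 + ((7 + 2*(-6)) - 94/(21/81)*11)) = √(41931 + ((7 - 12) - 94/(21*(1/81))*11)) = √(41931 + (-5 - 94/7/27*11)) = √(41931 + (-5 - 94*27/7*11)) = √(41931 + (-5 - 2538/7*11)) = √(41931 + (-5 - 27918/7)) = √(41931 - 27953/7) = √(265564/7) = 2*√464737/7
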